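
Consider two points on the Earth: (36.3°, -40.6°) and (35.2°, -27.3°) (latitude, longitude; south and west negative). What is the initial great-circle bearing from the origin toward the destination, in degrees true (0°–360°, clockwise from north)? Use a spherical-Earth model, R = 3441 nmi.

θ = atan2( sin Δλ·cos φ₂ ,  cos φ₁ sin φ₂ − sin φ₁ cos φ₂ cos Δλ )
  = atan2(+0.1880, -0.0062) = 91.90°

91.9°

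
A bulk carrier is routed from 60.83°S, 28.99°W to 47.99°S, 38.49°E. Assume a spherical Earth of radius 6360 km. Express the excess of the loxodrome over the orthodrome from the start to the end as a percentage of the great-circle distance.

Great circle: σ = 0.6861 rad → d_gc = Rσ = 4363.5 km
Rhumb: Δφ = +0.2241, Δλ = +1.1777, Δψ = +0.3891, q = Δφ/Δψ = 0.5760 → d_rh = R√(Δφ²+q²Δλ²) = 4543.5 km
Excess = (4543.5 − 4363.5) / 4363.5 = 180.0 / 4363.5 = 4.13% ≈ 4.1%

4.1%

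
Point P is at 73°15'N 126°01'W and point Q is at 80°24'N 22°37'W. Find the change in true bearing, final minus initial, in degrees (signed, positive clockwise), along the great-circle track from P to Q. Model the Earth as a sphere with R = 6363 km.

+102.0°

Initial bearing θ₁ = atan2(sin Δλ cos φ₂, cos φ₁ sin φ₂ − sin φ₁ cos φ₂ cos Δλ) = 26.80°
Final bearing θ₂ = (initial bearing from the destination back to the start) + 180° = 128.82°
Δθ = θ₂ − θ₁ = +102.0°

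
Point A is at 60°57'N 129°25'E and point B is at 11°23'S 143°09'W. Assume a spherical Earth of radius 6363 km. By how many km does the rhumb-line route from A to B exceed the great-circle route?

310 km

Great circle: cos σ = sin φ₁ sin φ₂ + cos φ₁ cos φ₂ cos Δλ,  σ = 1.7226 rad → d_gc = 10960.9 km
Rhumb line: Δψ = -1.5506, q = Δφ/Δψ = 0.8142, d_rh = R√(Δφ²+q²Δλ²) = 11270.6 km
Excess = 11270.6 − 10960.9 = 309.7 ≈ 310 km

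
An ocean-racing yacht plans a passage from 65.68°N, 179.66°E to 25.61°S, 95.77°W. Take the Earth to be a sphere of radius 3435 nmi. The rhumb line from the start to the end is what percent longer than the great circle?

2.2%

Great circle: σ = 1.9377 rad → d_gc = Rσ = 6656.1 nmi
Rhumb: Δφ = -1.5933, Δλ = +1.4760, Δψ = -1.9976, q = Δφ/Δψ = 0.7976 → d_rh = R√(Δφ²+q²Δλ²) = 6805.1 nmi
Excess = (6805.1 − 6656.1) / 6656.1 = 149.0 / 6656.1 = 2.24% ≈ 2.2%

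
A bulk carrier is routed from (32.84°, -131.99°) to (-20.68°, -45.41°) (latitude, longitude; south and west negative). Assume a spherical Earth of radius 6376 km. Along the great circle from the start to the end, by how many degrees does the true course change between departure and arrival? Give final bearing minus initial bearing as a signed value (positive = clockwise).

Initial bearing θ₁ = atan2(sin Δλ cos φ₂, cos φ₁ sin φ₂ − sin φ₁ cos φ₂ cos Δλ) = 109.30°
Final bearing θ₂ = (initial bearing from the destination back to the start) + 180° = 122.05°
Δθ = θ₂ − θ₁ = +12.8°

+12.8°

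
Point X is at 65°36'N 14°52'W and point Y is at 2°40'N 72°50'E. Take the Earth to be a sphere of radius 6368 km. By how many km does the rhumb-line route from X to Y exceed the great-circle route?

Great circle: cos σ = sin φ₁ sin φ₂ + cos φ₁ cos φ₂ cos Δλ,  σ = 1.5118 rad → d_gc = 9627.3 km
Rhumb line: Δψ = -1.4850, q = Δφ/Δψ = 0.7397, d_rh = R√(Δφ²+q²Δλ²) = 10045.2 km
Excess = 10045.2 − 9627.3 = 417.9 ≈ 418 km

418 km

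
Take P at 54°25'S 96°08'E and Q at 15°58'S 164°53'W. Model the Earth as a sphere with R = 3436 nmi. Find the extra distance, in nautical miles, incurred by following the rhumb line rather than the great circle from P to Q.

275 nmi

Great circle: cos σ = sin φ₁ sin φ₂ + cos φ₁ cos φ₂ cos Δλ,  σ = 1.4340 rad → d_gc = 4927.3 nmi
Rhumb line: Δψ = +0.8543, q = Δφ/Δψ = 0.7856, d_rh = R√(Δφ²+q²Δλ²) = 5202.1 nmi
Excess = 5202.1 − 4927.3 = 274.8 ≈ 275 nmi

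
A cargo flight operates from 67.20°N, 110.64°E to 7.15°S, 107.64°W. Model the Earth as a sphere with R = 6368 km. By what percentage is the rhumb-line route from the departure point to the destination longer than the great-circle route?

13.3%

Great circle: σ = 2.0005 rad → d_gc = Rσ = 12739.0 km
Rhumb: Δφ = -1.2977, Δλ = +2.4735, Δψ = -1.7264, q = Δφ/Δψ = 0.7516 → d_rh = R√(Δφ²+q²Δλ²) = 14437.9 km
Excess = (14437.9 − 12739.0) / 12739.0 = 1698.9 / 12739.0 = 13.34% ≈ 13.3%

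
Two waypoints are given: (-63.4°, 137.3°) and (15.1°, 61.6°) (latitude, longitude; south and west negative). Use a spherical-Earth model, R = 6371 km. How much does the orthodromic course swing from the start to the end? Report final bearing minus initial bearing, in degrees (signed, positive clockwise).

At departure: θ₁ = atan2(sin Δλ cos φ₂, cos φ₁ sin φ₂ − sin φ₁ cos φ₂ cos Δλ) = 289.42°
At arrival: θ₂ = atan2(sin Δλ cos φ₁, −cos φ₂ sin φ₁ + sin φ₂ cos φ₁ cos Δλ) = 334.06°
Δθ = θ₂ − θ₁ = +44.6°

+44.6°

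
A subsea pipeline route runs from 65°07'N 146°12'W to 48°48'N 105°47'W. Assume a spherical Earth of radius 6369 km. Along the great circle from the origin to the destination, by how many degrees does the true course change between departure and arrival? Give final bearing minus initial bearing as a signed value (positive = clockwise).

+34.6°

Initial bearing θ₁ = atan2(sin Δλ cos φ₂, cos φ₁ sin φ₂ − sin φ₁ cos φ₂ cos Δλ) = 107.95°
Final bearing θ₂ = (initial bearing from the destination back to the start) + 180° = 142.58°
Δθ = θ₂ − θ₁ = +34.6°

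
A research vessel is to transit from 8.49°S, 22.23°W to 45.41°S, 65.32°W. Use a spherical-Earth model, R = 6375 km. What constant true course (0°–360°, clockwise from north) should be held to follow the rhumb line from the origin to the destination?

Meridional parts: M(φ₁)=-0.1487, M(φ₂)=-0.8915 → ΔM = -0.7428;  Δλ = -0.7521 rad
tan C = Δλ / ΔM = +1.0125 → C = 225.35°

225.4°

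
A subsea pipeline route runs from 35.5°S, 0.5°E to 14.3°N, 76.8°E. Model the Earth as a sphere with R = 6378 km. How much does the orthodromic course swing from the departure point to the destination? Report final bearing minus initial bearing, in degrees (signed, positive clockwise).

At departure: θ₁ = atan2(sin Δλ cos φ₂, cos φ₁ sin φ₂ − sin φ₁ cos φ₂ cos Δλ) = 70.45°
At arrival: θ₂ = atan2(sin Δλ cos φ₁, −cos φ₂ sin φ₁ + sin φ₂ cos φ₁ cos Δλ) = 52.34°
Δθ = θ₂ − θ₁ = -18.1°

-18.1°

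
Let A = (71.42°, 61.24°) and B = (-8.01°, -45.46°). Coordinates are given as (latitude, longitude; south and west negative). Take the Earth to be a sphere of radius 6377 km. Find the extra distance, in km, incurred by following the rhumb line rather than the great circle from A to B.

773 km

Great circle: cos σ = sin φ₁ sin φ₂ + cos φ₁ cos φ₂ cos Δλ,  σ = 1.7954 rad → d_gc = 11449.5 km
Rhumb line: Δψ = -1.9507, q = Δφ/Δψ = 0.7107, d_rh = R√(Δφ²+q²Δλ²) = 12222.2 km
Excess = 12222.2 − 11449.5 = 772.7 ≈ 773 km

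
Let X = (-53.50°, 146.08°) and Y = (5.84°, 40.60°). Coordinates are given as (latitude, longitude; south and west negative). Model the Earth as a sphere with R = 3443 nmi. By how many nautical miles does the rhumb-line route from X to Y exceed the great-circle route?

Great circle: cos σ = sin φ₁ sin φ₂ + cos φ₁ cos φ₂ cos Δλ,  σ = 1.8129 rad → d_gc = 6241.8 nmi
Rhumb line: Δψ = +1.2115, q = Δφ/Δψ = 0.8549, d_rh = R√(Δφ²+q²Δλ²) = 6486.5 nmi
Excess = 6486.5 − 6241.8 = 244.7 ≈ 245 nmi

245 nmi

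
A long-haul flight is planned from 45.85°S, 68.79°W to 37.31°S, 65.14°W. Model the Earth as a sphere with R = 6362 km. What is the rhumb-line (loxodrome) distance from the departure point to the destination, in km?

995 km

Δψ = ln[tan(π/4+φ₂/2)/tan(π/4+φ₁/2)] = +0.1997;  Δφ = +0.1491 rad,  Δλ = +0.0637 rad
q = Δφ/Δψ = 0.7462
d = R·√(Δφ² + q²Δλ²) = 6362·0.15645 = 995 km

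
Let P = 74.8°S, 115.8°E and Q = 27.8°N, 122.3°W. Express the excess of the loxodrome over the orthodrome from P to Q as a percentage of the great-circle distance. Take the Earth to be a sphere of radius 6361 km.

7.5%

Great circle: σ = 2.1805 rad → d_gc = Rσ = 13870.2 km
Rhumb: Δφ = +1.7907, Δλ = +2.1276, Δψ = +2.5196, q = Δφ/Δψ = 0.7107 → d_rh = R√(Δφ²+q²Δλ²) = 14908.3 km
Excess = (14908.3 − 13870.2) / 13870.2 = 1038.1 / 13870.2 = 7.48% ≈ 7.5%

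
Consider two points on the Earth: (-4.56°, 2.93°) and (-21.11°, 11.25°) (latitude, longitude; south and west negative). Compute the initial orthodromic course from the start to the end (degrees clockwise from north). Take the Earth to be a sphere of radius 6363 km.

154.7°

N = sin Δλ·cos φ₂ = +0.1350;  D = cos φ₁ sin φ₂ − sin φ₁ cos φ₂ cos Δλ = -0.2856
initial course = atan2(N, D) = 154.70°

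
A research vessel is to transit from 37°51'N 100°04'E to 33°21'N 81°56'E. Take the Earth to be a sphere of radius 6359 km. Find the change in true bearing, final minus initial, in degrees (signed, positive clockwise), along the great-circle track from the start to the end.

-10.6°

At departure: θ₁ = atan2(sin Δλ cos φ₂, cos φ₁ sin φ₂ − sin φ₁ cos φ₂ cos Δλ) = 258.48°
At arrival: θ₂ = atan2(sin Δλ cos φ₁, −cos φ₂ sin φ₁ + sin φ₂ cos φ₁ cos Δλ) = 247.85°
Δθ = θ₂ − θ₁ = -10.6°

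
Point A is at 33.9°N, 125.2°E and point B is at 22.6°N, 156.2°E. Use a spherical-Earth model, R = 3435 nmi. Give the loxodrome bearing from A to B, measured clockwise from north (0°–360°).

Δψ = ln[tan(π/4+φ₂/2)/tan(π/4+φ₁/2)] = -0.2245
Δλ = +0.5411 rad (taken the short way round)
course = atan2(Δλ, Δψ) = 112.53°

112.5°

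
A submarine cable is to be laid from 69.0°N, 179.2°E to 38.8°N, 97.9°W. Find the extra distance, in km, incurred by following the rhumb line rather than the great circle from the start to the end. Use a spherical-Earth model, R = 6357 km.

368 km

Great circle: cos σ = sin φ₁ sin φ₂ + cos φ₁ cos φ₂ cos Δλ,  σ = 0.9027 rad → d_gc = 5738.4 km
Rhumb line: Δψ = -0.9498, q = Δφ/Δψ = 0.5550, d_rh = R√(Δφ²+q²Δλ²) = 6106.0 km
Excess = 6106.0 − 5738.4 = 367.6 ≈ 368 km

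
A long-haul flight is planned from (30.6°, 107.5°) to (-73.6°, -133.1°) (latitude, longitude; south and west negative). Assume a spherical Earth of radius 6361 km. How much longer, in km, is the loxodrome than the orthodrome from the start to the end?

Great circle: cos σ = sin φ₁ sin φ₂ + cos φ₁ cos φ₂ cos Δλ,  σ = 2.2239 rad → d_gc = 14146.0 km
Rhumb line: Δψ = -2.4987, q = Δφ/Δψ = 0.7278, d_rh = R√(Δφ²+q²Δλ²) = 15063.6 km
Excess = 15063.6 − 14146.0 = 917.6 ≈ 918 km

918 km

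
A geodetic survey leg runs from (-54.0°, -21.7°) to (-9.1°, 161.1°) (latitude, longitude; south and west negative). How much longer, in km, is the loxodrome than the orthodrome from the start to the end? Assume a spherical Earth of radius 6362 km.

Great circle: cos σ = sin φ₁ sin φ₂ + cos φ₁ cos φ₂ cos Δλ,  σ = 2.0395 rad → d_gc = 12975.4 km
Rhumb line: Δψ = +0.9647, q = Δφ/Δψ = 0.8123, d_rh = R√(Δφ²+q²Δλ²) = 16743.1 km
Excess = 16743.1 − 12975.4 = 3767.7 ≈ 3768 km

3768 km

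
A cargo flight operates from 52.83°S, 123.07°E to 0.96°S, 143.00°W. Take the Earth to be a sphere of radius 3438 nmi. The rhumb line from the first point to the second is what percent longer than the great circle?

Great circle: σ = 1.5989 rad → d_gc = Rσ = 5496.9 nmi
Rhumb: Δφ = +0.9053, Δλ = +1.6394, Δψ = +1.0732, q = Δφ/Δψ = 0.8436 → d_rh = R√(Δφ²+q²Δλ²) = 5682.8 nmi
Excess = (5682.8 − 5496.9) / 5496.9 = 185.9 / 5496.9 = 3.38% ≈ 3.4%

3.4%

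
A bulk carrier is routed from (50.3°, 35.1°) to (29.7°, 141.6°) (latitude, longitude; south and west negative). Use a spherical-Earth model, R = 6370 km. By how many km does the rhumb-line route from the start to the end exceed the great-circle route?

Great circle: cos σ = sin φ₁ sin φ₂ + cos φ₁ cos φ₂ cos Δλ,  σ = 1.3453 rad → d_gc = 8569.4 km
Rhumb line: Δψ = -0.4756, q = Δφ/Δψ = 0.7560, d_rh = R√(Δφ²+q²Δλ²) = 9239.6 km
Excess = 9239.6 − 8569.4 = 670.2 ≈ 670 km

670 km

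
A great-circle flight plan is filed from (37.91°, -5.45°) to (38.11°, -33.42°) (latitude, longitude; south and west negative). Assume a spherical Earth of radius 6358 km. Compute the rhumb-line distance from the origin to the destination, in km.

2446 km

Δψ = ln[tan(π/4+φ₂/2)/tan(π/4+φ₁/2)] = +0.0044;  Δφ = +0.0035 rad,  Δλ = -0.4882 rad
q = Δφ/Δψ = 0.7879
d = R·√(Δφ² + q²Δλ²) = 6358·0.38465 = 2446 km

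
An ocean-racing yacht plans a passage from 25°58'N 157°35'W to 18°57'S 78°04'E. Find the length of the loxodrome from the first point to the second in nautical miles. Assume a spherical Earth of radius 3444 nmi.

Δψ = ln[tan(π/4+φ₂/2)/tan(π/4+φ₁/2)] = -0.8065;  Δφ = -0.7839 rad,  Δλ = -2.1703 rad
q = Δφ/Δψ = 0.9720
d = R·√(Δφ² + q²Δλ²) = 3444·2.25055 = 7751 nmi

7751 nmi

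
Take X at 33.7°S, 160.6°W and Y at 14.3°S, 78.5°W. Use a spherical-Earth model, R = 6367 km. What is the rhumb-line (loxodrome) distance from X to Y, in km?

8555 km

Δψ = ln[tan(π/4+φ₂/2)/tan(π/4+φ₁/2)] = +0.3731;  Δφ = +0.3386 rad,  Δλ = +1.4329 rad
q = Δφ/Δψ = 0.9074
d = R·√(Δφ² + q²Δλ²) = 6367·1.34362 = 8555 km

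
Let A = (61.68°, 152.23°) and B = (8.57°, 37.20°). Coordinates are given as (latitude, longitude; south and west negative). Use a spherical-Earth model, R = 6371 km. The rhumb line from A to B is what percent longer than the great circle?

Great circle: σ = 1.6381 rad → d_gc = Rσ = 10436.6 km
Rhumb: Δφ = -0.9269, Δλ = -2.0077, Δψ = -1.2270, q = Δφ/Δψ = 0.7554 → d_rh = R√(Δφ²+q²Δλ²) = 11324.5 km
Excess = (11324.5 − 10436.6) / 10436.6 = 887.9 / 10436.6 = 8.51% ≈ 8.5%

8.5%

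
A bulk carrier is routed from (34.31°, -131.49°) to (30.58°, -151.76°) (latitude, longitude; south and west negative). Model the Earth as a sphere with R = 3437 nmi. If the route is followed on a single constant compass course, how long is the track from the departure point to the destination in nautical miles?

1050 nmi

Δψ = ln[tan(π/4+φ₂/2)/tan(π/4+φ₁/2)] = -0.0772;  Δφ = -0.0651 rad,  Δλ = -0.3538 rad
q = Δφ/Δψ = 0.8436
d = R·√(Δφ² + q²Δλ²) = 3437·0.30548 = 1050 nmi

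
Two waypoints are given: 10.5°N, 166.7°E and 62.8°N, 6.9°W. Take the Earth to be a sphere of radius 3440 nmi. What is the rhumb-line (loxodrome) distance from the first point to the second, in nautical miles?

Rhumb course C = atan2(Δλ, Δψ) with Δψ = ln[tan(π/4+φ₂/2)/tan(π/4+φ₁/2)] = +1.2348, Δλ = -3.0299 → C = 292.17°
d = R·|Δφ| / |cos C| = 3440·0.91281 / 0.37741 = 8320 nmi

8320 nmi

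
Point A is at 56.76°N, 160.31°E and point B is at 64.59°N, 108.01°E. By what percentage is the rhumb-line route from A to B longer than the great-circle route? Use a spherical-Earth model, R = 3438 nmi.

Great circle: σ = 0.4526 rad → d_gc = Rσ = 1556.1 nmi
Rhumb: Δφ = +0.1367, Δλ = -0.9128, Δψ = +0.2806, q = Δφ/Δψ = 0.4870 → d_rh = R√(Δφ²+q²Δλ²) = 1598.8 nmi
Excess = (1598.8 − 1556.1) / 1556.1 = 42.7 / 1556.1 = 2.74% ≈ 2.7%

2.7%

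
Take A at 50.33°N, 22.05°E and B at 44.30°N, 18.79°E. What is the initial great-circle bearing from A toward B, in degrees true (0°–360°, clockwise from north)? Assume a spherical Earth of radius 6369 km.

θ = atan2( sin Δλ·cos φ₂ ,  cos φ₁ sin φ₂ − sin φ₁ cos φ₂ cos Δλ )
  = atan2(-0.0407, -0.1042) = 201.34°

201.3°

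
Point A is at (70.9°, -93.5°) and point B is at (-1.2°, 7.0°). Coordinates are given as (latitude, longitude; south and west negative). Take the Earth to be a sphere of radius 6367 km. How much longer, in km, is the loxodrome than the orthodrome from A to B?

Great circle: cos σ = sin φ₁ sin φ₂ + cos φ₁ cos φ₂ cos Δλ,  σ = 1.6503 rad → d_gc = 10507.4 km
Rhumb line: Δψ = -1.8033, q = Δφ/Δψ = 0.6978, d_rh = R√(Δφ²+q²Δλ²) = 11177.2 km
Excess = 11177.2 − 10507.4 = 669.8 ≈ 670 km

670 km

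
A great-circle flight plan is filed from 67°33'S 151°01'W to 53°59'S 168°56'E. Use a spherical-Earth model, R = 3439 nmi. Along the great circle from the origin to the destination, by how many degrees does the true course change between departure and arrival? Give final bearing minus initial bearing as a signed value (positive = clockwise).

At departure: θ₁ = atan2(sin Δλ cos φ₂, cos φ₁ sin φ₂ − sin φ₁ cos φ₂ cos Δλ) = 285.81°
At arrival: θ₂ = atan2(sin Δλ cos φ₁, −cos φ₂ sin φ₁ + sin φ₂ cos φ₁ cos Δλ) = 321.33°
Δθ = θ₂ − θ₁ = +35.5°

+35.5°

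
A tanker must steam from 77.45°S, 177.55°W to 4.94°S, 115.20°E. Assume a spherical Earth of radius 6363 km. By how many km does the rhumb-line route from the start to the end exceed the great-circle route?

Great circle: cos σ = sin φ₁ sin φ₂ + cos φ₁ cos φ₂ cos Δλ,  σ = 1.4022 rad → d_gc = 8922.4 km
Rhumb line: Δψ = +2.1213, q = Δφ/Δψ = 0.5966, d_rh = R√(Δφ²+q²Δλ²) = 9203.1 km
Excess = 9203.1 − 8922.4 = 280.7 ≈ 281 km

281 km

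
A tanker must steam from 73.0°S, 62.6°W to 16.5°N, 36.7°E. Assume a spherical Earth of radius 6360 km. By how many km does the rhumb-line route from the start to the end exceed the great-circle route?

622 km

Great circle: cos σ = sin φ₁ sin φ₂ + cos φ₁ cos φ₂ cos Δλ,  σ = 1.8933 rad → d_gc = 12041.2 km
Rhumb line: Δψ = +2.1928, q = Δφ/Δψ = 0.7124, d_rh = R√(Δφ²+q²Δλ²) = 12663.1 km
Excess = 12663.1 − 12041.2 = 621.9 ≈ 622 km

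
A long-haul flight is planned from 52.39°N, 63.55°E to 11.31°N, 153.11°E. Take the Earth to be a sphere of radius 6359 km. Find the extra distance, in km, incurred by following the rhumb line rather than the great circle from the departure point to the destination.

Great circle: cos σ = sin φ₁ sin φ₂ + cos φ₁ cos φ₂ cos Δλ,  σ = 1.4101 rad → d_gc = 8967.1 km
Rhumb line: Δψ = -0.8786, q = Δφ/Δψ = 0.8161, d_rh = R√(Δφ²+q²Δλ²) = 9305.2 km
Excess = 9305.2 − 8967.1 = 338.1 ≈ 338 km

338 km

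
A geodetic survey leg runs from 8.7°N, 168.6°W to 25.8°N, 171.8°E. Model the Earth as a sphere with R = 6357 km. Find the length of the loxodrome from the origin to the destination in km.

Δψ = ln[tan(π/4+φ₂/2)/tan(π/4+φ₁/2)] = +0.3139;  Δφ = +0.2985 rad,  Δλ = -0.3421 rad
q = Δφ/Δψ = 0.9508
d = R·√(Δφ² + q²Δλ²) = 6357·0.44143 = 2806 km

2806 km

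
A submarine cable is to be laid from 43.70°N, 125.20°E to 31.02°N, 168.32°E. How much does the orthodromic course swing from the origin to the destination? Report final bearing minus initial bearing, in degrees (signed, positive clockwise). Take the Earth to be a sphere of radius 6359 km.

At departure: θ₁ = atan2(sin Δλ cos φ₂, cos φ₁ sin φ₂ − sin φ₁ cos φ₂ cos Δλ) = 95.81°
At arrival: θ₂ = atan2(sin Δλ cos φ₁, −cos φ₂ sin φ₁ + sin φ₂ cos φ₁ cos Δλ) = 122.94°
Δθ = θ₂ − θ₁ = +27.1°

+27.1°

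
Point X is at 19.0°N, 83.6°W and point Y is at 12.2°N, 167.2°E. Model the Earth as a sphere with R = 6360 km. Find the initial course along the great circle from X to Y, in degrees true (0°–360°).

N = sin Δλ·cos φ₂ = -0.9230;  D = cos φ₁ sin φ₂ − sin φ₁ cos φ₂ cos Δλ = +0.3045
initial course = atan2(N, D) = 288.25°

288.3°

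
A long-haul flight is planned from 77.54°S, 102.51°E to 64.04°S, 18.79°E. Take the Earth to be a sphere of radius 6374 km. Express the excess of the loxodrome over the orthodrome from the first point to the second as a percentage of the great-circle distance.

Great circle: σ = 0.4773 rad → d_gc = Rσ = 3042.1 km
Rhumb: Δφ = +0.2356, Δλ = -1.4612, Δψ = +0.7474, q = Δφ/Δψ = 0.3153 → d_rh = R√(Δφ²+q²Δλ²) = 3298.0 km
Excess = (3298.0 − 3042.1) / 3042.1 = 255.9 / 3042.1 = 8.41% ≈ 8.4%

8.4%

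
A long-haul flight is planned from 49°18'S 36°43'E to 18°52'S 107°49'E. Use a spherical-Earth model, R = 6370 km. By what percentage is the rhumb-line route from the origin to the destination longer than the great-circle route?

2.4%

Great circle: σ = 1.1096 rad → d_gc = Rσ = 7068.1 km
Rhumb: Δφ = +0.5312, Δλ = +1.2409, Δψ = +0.6564, q = Δφ/Δψ = 0.8092 → d_rh = R√(Δφ²+q²Δλ²) = 7236.2 km
Excess = (7236.2 − 7068.1) / 7068.1 = 168.1 / 7068.1 = 2.38% ≈ 2.4%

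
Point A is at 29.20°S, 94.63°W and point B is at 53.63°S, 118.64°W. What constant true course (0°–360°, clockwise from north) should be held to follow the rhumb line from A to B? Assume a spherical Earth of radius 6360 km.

215.8°

Meridional parts: M(φ₁)=-0.5332, M(φ₂)=-1.1132 → ΔM = -0.5800;  Δλ = -0.4191 rad
tan C = Δλ / ΔM = +0.7225 → C = 215.85°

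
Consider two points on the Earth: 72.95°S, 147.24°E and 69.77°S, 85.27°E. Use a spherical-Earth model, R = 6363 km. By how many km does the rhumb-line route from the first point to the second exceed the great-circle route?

Great circle: cos σ = sin φ₁ sin φ₂ + cos φ₁ cos φ₂ cos Δλ,  σ = 0.3341 rad → d_gc = 2125.6 km
Rhumb line: Δψ = +0.1741, q = Δφ/Δψ = 0.3189, d_rh = R√(Δφ²+q²Δλ²) = 2222.6 km
Excess = 2222.6 − 2125.6 = 97.0 ≈ 97 km

97 km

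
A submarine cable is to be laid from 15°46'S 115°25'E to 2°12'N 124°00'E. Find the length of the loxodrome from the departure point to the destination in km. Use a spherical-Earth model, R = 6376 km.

Rhumb course C = atan2(Δλ, Δψ) with Δψ = ln[tan(π/4+φ₂/2)/tan(π/4+φ₁/2)] = +0.3171, Δλ = +0.1498 → C = 25.29°
d = R·|Δφ| / |cos C| = 6376·0.31358 / 0.90419 = 2211 km

2211 km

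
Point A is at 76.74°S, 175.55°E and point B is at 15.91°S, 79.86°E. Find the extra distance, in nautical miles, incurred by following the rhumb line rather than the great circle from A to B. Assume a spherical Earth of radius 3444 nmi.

344 nmi

Great circle: cos σ = sin φ₁ sin φ₂ + cos φ₁ cos φ₂ cos Δλ,  σ = 1.3233 rad → d_gc = 4557.5 nmi
Rhumb line: Δψ = +1.8708, q = Δφ/Δψ = 0.5675, d_rh = R√(Δφ²+q²Δλ²) = 4901.4 nmi
Excess = 4901.4 − 4557.5 = 343.9 ≈ 344 nmi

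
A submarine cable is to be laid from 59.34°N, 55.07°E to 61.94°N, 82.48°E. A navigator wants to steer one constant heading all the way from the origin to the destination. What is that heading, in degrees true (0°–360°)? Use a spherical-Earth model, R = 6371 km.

Δψ = ln[tan(π/4+φ₂/2)/tan(π/4+φ₁/2)] = +0.0926
Δλ = +0.4784 rad (taken the short way round)
course = atan2(Δλ, Δψ) = 79.04°

79.0°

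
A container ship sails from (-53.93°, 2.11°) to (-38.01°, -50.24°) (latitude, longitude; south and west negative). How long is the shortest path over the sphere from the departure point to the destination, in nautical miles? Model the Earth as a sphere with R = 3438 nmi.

2318 nmi

cos σ = sin φ₁ sin φ₂ + cos φ₁ cos φ₂ cos Δλ
      = sin(-53.93°)sin(-38.01°) + cos(-53.93°)cos(-38.01°)cos(-52.35°) = 0.7811
σ = 38.637° → d = Rσ = 3438·0.67435 = 2318 nmi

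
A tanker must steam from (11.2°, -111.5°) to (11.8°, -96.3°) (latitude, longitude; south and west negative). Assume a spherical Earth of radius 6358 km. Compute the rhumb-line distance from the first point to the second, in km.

1654 km

Δψ = ln[tan(π/4+φ₂/2)/tan(π/4+φ₁/2)] = +0.0107;  Δφ = +0.0105 rad,  Δλ = +0.2653 rad
q = Δφ/Δψ = 0.9799
d = R·√(Δφ² + q²Δλ²) = 6358·0.26017 = 1654 km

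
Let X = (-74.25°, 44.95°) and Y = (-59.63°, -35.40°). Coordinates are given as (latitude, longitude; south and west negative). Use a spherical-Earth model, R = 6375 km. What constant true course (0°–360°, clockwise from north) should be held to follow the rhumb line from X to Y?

295.7°

Meridional parts: M(φ₁)=-1.9782, M(φ₂)=-1.3041 → ΔM = +0.6741;  Δλ = -1.4024 rad
tan C = Δλ / ΔM = -2.0804 → C = 295.67°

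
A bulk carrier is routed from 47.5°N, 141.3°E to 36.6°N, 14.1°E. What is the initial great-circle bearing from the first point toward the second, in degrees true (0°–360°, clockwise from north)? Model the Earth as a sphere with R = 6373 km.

319.9°

θ = atan2( sin Δλ·cos φ₂ ,  cos φ₁ sin φ₂ − sin φ₁ cos φ₂ cos Δλ )
  = atan2(-0.6395, +0.7607) = 319.95°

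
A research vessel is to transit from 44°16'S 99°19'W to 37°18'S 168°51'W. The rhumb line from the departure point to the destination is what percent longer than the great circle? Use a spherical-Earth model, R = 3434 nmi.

Great circle: σ = 0.8993 rad → d_gc = Rσ = 3088.2 nmi
Rhumb: Δφ = +0.1216, Δλ = -1.2136, Δψ = +0.1608, q = Δφ/Δψ = 0.7560 → d_rh = R√(Δφ²+q²Δλ²) = 3178.2 nmi
Excess = (3178.2 − 3088.2) / 3088.2 = 90.0 / 3088.2 = 2.91% ≈ 2.9%

2.9%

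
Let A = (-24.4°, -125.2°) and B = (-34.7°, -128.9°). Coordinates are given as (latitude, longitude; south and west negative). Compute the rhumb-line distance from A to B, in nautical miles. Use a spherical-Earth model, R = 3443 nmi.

648 nmi

Δψ = ln[tan(π/4+φ₂/2)/tan(π/4+φ₁/2)] = -0.2071;  Δφ = -0.1798 rad,  Δλ = -0.0646 rad
q = Δφ/Δψ = 0.8680
d = R·√(Δφ² + q²Δλ²) = 3443·0.18831 = 648 nmi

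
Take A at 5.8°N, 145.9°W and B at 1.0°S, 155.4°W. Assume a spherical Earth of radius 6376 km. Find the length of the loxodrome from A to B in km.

Δψ = ln[tan(π/4+φ₂/2)/tan(π/4+φ₁/2)] = -0.1189;  Δφ = -0.1187 rad,  Δλ = -0.1658 rad
q = Δφ/Δψ = 0.9985
d = R·√(Δφ² + q²Δλ²) = 6376·0.20371 = 1299 km

1299 km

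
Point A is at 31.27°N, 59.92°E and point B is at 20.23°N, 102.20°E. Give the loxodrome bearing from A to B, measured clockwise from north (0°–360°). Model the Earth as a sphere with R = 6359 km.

106.2°

Δψ = ln[tan(π/4+φ₂/2)/tan(π/4+φ₁/2)] = -0.2144
Δλ = +0.7379 rad (taken the short way round)
course = atan2(Δλ, Δψ) = 106.20°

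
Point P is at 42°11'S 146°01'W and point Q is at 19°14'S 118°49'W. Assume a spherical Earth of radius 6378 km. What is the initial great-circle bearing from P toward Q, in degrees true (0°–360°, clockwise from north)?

N = sin Δλ·cos φ₂ = +0.4316;  D = cos φ₁ sin φ₂ − sin φ₁ cos φ₂ cos Δλ = +0.3198
initial course = atan2(N, D) = 53.46°

53.5°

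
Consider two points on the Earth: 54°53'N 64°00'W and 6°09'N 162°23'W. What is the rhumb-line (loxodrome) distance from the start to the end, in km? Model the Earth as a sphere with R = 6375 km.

Δψ = ln[tan(π/4+φ₂/2)/tan(π/4+φ₁/2)] = -1.0431;  Δφ = -0.8506 rad,  Δλ = -1.7171 rad
q = Δφ/Δψ = 0.8154
d = R·√(Δφ² + q²Δλ²) = 6375·1.63820 = 10444 km

10444 km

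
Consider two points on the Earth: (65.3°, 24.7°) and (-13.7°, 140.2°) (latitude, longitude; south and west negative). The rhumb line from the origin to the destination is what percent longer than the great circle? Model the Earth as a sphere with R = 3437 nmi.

Great circle: σ = 1.9714 rad → d_gc = Rσ = 6775.6 nmi
Rhumb: Δφ = -1.3788, Δλ = +2.0159, Δψ = -1.7603, q = Δφ/Δψ = 0.7833 → d_rh = R√(Δφ²+q²Δλ²) = 7204.8 nmi
Excess = (7204.8 − 6775.6) / 6775.6 = 429.2 / 6775.6 = 6.33% ≈ 6.3%

6.3%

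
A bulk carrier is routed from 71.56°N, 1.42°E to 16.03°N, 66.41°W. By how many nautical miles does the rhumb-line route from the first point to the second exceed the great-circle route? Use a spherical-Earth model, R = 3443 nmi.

Great circle: cos σ = sin φ₁ sin φ₂ + cos φ₁ cos φ₂ cos Δλ,  σ = 1.1846 rad → d_gc = 4078.5 nmi
Rhumb line: Δψ = -1.5347, q = Δφ/Δψ = 0.6315, d_rh = R√(Δφ²+q²Δλ²) = 4214.4 nmi
Excess = 4214.4 − 4078.5 = 135.9 ≈ 136 nmi

136 nmi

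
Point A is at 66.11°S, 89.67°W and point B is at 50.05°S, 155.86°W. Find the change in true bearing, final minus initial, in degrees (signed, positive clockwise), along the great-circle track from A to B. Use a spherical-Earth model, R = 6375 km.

At departure: θ₁ = atan2(sin Δλ cos φ₂, cos φ₁ sin φ₂ − sin φ₁ cos φ₂ cos Δλ) = 262.87°
At arrival: θ₂ = atan2(sin Δλ cos φ₁, −cos φ₂ sin φ₁ + sin φ₂ cos φ₁ cos Δλ) = 321.26°
Δθ = θ₂ − θ₁ = +58.4°

+58.4°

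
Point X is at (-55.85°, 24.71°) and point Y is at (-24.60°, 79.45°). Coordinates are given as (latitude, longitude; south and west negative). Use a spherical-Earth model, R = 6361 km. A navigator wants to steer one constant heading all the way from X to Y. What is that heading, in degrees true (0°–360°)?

52.3°

Meridional parts: M(φ₁)=-1.1804, M(φ₂)=-0.4432 → ΔM = +0.7372;  Δλ = +0.9554 rad
tan C = Δλ / ΔM = +1.2960 → C = 52.35°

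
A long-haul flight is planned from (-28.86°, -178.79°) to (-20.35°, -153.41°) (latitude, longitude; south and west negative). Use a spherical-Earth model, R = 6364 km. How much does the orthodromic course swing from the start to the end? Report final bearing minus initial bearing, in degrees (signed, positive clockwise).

-10.7°

Initial bearing θ₁ = atan2(sin Δλ cos φ₂, cos φ₁ sin φ₂ − sin φ₁ cos φ₂ cos Δλ) = 75.45°
Final bearing θ₂ = (initial bearing from the destination back to the start) + 180° = 64.71°
Δθ = θ₂ − θ₁ = -10.7°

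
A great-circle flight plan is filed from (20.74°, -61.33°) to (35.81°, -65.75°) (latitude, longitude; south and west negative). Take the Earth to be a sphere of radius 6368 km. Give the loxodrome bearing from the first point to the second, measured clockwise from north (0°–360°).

Meridional parts: M(φ₁)=+0.3702, M(φ₂)=+0.6702 → ΔM = +0.3000;  Δλ = -0.0771 rad
tan C = Δλ / ΔM = -0.2571 → C = 345.58°

345.6°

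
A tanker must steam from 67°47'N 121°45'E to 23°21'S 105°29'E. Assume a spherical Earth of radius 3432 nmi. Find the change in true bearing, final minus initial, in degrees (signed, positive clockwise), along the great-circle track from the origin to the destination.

-8.8°

Initial bearing θ₁ = atan2(sin Δλ cos φ₂, cos φ₁ sin φ₂ − sin φ₁ cos φ₂ cos Δλ) = 194.91°
Final bearing θ₂ = (initial bearing from the destination back to the start) + 180° = 186.08°
Δθ = θ₂ − θ₁ = -8.8°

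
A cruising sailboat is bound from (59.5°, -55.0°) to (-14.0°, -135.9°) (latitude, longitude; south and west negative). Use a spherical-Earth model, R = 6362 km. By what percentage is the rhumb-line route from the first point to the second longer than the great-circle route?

2.1%

Great circle: σ = 1.7017 rad → d_gc = Rσ = 10826.4 km
Rhumb: Δφ = -1.2828, Δλ = -1.4120, Δψ = -1.5464, q = Δφ/Δψ = 0.8295 → d_rh = R√(Δφ²+q²Δλ²) = 11051.4 km
Excess = (11051.4 − 10826.4) / 10826.4 = 225.0 / 10826.4 = 2.08% ≈ 2.1%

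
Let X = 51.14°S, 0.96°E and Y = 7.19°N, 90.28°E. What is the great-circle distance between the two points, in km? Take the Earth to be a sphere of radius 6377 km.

Haversine: a = sin²(Δφ/2)+cos φ₁ cos φ₂ sin²(Δλ/2) = 0.54504;  σ = 2·atan2(√a,√(1−a))
σ = 95.168° → d = Rσ = 6377·1.66099 = 10592 km

10592 km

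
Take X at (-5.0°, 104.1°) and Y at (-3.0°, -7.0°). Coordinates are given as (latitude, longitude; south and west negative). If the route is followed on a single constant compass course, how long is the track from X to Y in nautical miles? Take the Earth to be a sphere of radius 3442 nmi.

Δψ = ln[tan(π/4+φ₂/2)/tan(π/4+φ₁/2)] = +0.0350;  Δφ = +0.0349 rad,  Δλ = -1.9391 rad
q = Δφ/Δψ = 0.9975
d = R·√(Δφ² + q²Δλ²) = 3442·1.93455 = 6659 nmi

6659 nmi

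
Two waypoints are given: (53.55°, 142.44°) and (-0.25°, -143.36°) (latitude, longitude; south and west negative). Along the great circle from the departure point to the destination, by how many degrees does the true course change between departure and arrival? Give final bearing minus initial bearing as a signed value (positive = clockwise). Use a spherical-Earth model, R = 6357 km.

+41.7°

Initial bearing θ₁ = atan2(sin Δλ cos φ₂, cos φ₁ sin φ₂ − sin φ₁ cos φ₂ cos Δλ) = 102.97°
Final bearing θ₂ = (initial bearing from the destination back to the start) + 180° = 144.62°
Δθ = θ₂ − θ₁ = +41.7°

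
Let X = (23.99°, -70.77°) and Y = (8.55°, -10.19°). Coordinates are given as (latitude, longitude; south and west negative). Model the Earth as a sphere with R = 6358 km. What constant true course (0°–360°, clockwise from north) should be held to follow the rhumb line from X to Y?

Δψ = ln[tan(π/4+φ₂/2)/tan(π/4+φ₁/2)] = -0.2817
Δλ = +1.0573 rad (taken the short way round)
course = atan2(Δλ, Δψ) = 104.92°

104.9°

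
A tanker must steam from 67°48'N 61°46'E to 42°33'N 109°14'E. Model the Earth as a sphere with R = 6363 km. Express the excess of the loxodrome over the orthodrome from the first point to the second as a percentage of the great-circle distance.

Great circle: σ = 0.6193 rad → d_gc = Rσ = 3940.7 km
Rhumb: Δφ = -0.4407, Δλ = +0.8284, Δψ = -0.8065, q = Δφ/Δψ = 0.5464 → d_rh = R√(Δφ²+q²Δλ²) = 4019.9 km
Excess = (4019.9 − 3940.7) / 3940.7 = 79.2 / 3940.7 = 2.01% ≈ 2.0%

2.0%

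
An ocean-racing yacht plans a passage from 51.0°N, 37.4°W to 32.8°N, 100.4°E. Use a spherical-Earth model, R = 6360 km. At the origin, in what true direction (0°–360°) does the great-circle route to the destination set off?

34.4°

N = sin Δλ·cos φ₂ = +0.5646;  D = cos φ₁ sin φ₂ − sin φ₁ cos φ₂ cos Δλ = +0.8248
initial course = atan2(N, D) = 34.39°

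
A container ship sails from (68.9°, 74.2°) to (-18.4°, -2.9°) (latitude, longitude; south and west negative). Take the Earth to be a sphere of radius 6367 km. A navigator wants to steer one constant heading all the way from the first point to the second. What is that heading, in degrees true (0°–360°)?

213.8°

Meridional parts: M(φ₁)=+1.6807, M(φ₂)=-0.3268 → ΔM = -2.0075;  Δλ = -1.3456 rad
tan C = Δλ / ΔM = +0.6703 → C = 213.83°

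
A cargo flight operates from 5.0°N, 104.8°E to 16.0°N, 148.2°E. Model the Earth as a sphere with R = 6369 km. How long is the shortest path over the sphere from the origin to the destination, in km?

cos σ = sin φ₁ sin φ₂ + cos φ₁ cos φ₂ cos Δλ
      = sin(5.00°)sin(16.00°) + cos(5.00°)cos(16.00°)cos(43.40°) = 0.7198
σ = 43.963° → d = Rσ = 6369·0.76729 = 4887 km

4887 km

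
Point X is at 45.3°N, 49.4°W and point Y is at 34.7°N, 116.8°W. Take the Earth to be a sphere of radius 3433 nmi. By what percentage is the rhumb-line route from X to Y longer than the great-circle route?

2.6%

Great circle: σ = 0.8933 rad → d_gc = Rσ = 3066.5 nmi
Rhumb: Δφ = -0.1850, Δλ = -1.1764, Δψ = -0.2423, q = Δφ/Δψ = 0.7634 → d_rh = R√(Δφ²+q²Δλ²) = 3147.7 nmi
Excess = (3147.7 − 3066.5) / 3066.5 = 81.2 / 3066.5 = 2.648% ≈ 2.6%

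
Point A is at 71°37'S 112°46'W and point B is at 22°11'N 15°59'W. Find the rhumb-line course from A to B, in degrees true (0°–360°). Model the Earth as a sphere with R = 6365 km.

37.3°

Meridional parts: M(φ₁)=-1.8213, M(φ₂)=+0.3972 → ΔM = +2.2185;  Δλ = +1.6892 rad
tan C = Δλ / ΔM = +0.7614 → C = 37.29°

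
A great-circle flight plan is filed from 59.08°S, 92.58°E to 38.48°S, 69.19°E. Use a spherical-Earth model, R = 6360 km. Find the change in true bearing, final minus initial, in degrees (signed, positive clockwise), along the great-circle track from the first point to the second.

Initial bearing θ₁ = atan2(sin Δλ cos φ₂, cos φ₁ sin φ₂ − sin φ₁ cos φ₂ cos Δλ) = 313.67°
Final bearing θ₂ = (initial bearing from the destination back to the start) + 180° = 331.65°
Δθ = θ₂ − θ₁ = +18.0°

+18.0°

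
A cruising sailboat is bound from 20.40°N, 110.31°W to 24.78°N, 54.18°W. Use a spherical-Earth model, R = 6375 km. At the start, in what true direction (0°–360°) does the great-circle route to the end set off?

N = sin Δλ·cos φ₂ = +0.7539;  D = cos φ₁ sin φ₂ − sin φ₁ cos φ₂ cos Δλ = +0.2165
initial course = atan2(N, D) = 73.98°

74.0°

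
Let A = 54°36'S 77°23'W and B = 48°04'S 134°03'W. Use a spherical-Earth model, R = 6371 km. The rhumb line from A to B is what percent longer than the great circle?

2.6%

Great circle: σ = 0.6109 rad → d_gc = Rσ = 3892.2 km
Rhumb: Δφ = +0.1140, Δλ = -0.9890, Δψ = +0.1829, q = Δφ/Δψ = 0.6234 → d_rh = R√(Δφ²+q²Δλ²) = 3994.6 km
Excess = (3994.6 − 3892.2) / 3892.2 = 102.4 / 3892.2 = 2.63% ≈ 2.6%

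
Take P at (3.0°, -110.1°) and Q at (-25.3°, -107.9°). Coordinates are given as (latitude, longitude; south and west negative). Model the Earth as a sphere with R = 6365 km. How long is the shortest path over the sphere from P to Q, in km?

3153 km

Haversine: a = sin²(Δφ/2)+cos φ₁ cos φ₂ sin²(Δλ/2) = 0.06009;  σ = 2·atan2(√a,√(1−a))
σ = 28.380° → d = Rσ = 6365·0.49533 = 3153 km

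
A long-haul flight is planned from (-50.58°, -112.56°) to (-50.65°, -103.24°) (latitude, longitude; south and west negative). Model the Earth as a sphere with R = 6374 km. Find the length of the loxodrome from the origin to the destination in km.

Δψ = ln[tan(π/4+φ₂/2)/tan(π/4+φ₁/2)] = -0.0019;  Δφ = -0.0012 rad,  Δλ = +0.1627 rad
q = Δφ/Δψ = 0.6345
d = R·√(Δφ² + q²Δλ²) = 6374·0.10322 = 658 km

658 km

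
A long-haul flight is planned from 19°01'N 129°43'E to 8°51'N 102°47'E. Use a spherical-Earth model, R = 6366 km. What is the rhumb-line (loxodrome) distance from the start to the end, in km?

Rhumb course C = atan2(Δλ, Δψ) with Δψ = ln[tan(π/4+φ₂/2)/tan(π/4+φ₁/2)] = -0.1831, Δλ = -0.4701 → C = 248.72°
d = R·|Δφ| / |cos C| = 6366·0.17744 / 0.36294 = 3112 km

3112 km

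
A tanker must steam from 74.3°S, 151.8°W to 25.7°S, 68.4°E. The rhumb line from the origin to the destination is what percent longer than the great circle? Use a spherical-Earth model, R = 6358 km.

Great circle: σ = 1.3374 rad → d_gc = Rσ = 8503.5 km
Rhumb: Δφ = +0.8482, Δλ = -2.4400, Δψ = +1.5170, q = Δφ/Δψ = 0.5591 → d_rh = R√(Δφ²+q²Δλ²) = 10213.9 km
Excess = (10213.9 − 8503.5) / 8503.5 = 1710.4 / 8503.5 = 20.11% ≈ 20.1%

20.1%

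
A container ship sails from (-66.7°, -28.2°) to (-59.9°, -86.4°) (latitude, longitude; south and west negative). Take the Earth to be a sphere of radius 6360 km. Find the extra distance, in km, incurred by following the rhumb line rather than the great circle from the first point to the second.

103 km

Great circle: cos σ = sin φ₁ sin φ₂ + cos φ₁ cos φ₂ cos Δλ,  σ = 0.4530 rad → d_gc = 2881.2 km
Rhumb line: Δψ = +0.2655, q = Δφ/Δψ = 0.4470, d_rh = R√(Δφ²+q²Δλ²) = 2984.6 km
Excess = 2984.6 − 2881.2 = 103.4 ≈ 103 km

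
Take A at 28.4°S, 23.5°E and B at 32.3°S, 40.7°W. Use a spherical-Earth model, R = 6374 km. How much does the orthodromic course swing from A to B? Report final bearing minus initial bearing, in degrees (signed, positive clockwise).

+35.2°

Initial bearing θ₁ = atan2(sin Δλ cos φ₂, cos φ₁ sin φ₂ − sin φ₁ cos φ₂ cos Δλ) = 248.81°
Final bearing θ₂ = (initial bearing from the destination back to the start) + 180° = 284.00°
Δθ = θ₂ − θ₁ = +35.2°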